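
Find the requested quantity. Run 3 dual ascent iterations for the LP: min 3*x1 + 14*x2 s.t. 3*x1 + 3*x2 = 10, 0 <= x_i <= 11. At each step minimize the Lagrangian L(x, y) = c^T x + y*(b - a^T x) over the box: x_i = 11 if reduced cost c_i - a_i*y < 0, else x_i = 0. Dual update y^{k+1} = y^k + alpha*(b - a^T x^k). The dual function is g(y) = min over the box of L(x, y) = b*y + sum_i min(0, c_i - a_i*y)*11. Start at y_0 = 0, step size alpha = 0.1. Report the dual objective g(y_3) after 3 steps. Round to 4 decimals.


Dual ascent for LP: min 3*x1 + 14*x2, 3*x1 + 3*x2 = 10, 0 <= x_i <= 11
Step 1: y^k = 0.0, reduced costs: (3.0, 14.0)
  x^k = (0.0, 0.0), subgradient = b - a^T x = 10.0
  y^{k+1} = 0.0 + 0.1*10.0 = 1.0
Step 2: y^k = 1.0, reduced costs: (0.0, 11.0)
  x^k = (0.0, 0.0), subgradient = b - a^T x = 10.0
  y^{k+1} = 1.0 + 0.1*10.0 = 2.0
Step 3: y^k = 2.0, reduced costs: (-3.0, 8.0)
  x^k = (11.0, 0.0), subgradient = b - a^T x = -23.0
  y^{k+1} = 2.0 + 0.1*-23.0 = -0.3
Dual objective at y_3 = -0.3: reduced costs (3.9, 14.9), box minimizer x = (0.0, 0.0)
g(y_3) = b*y + (c1 - a1*y)*x1 + (c2 - a2*y)*x2 = 10*(-0.3) + 3.9*0.0 + 14.9*0.0 = -3.0 + 0.0 + 0.0 = -3.0


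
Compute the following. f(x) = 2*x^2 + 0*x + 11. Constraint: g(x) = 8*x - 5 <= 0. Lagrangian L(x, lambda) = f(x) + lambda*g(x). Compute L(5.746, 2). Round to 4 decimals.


Step 1: Evaluate f(x).
f(5.746) = 2*5.746^2 + 0*5.746 + 11 = 77.033
Step 2: Evaluate g(x).
g(5.746) = 8*5.746 - 5 = 40.968
Step 3: Compute Lagrangian.
L = 77.033 + 2*40.968 = 158.969


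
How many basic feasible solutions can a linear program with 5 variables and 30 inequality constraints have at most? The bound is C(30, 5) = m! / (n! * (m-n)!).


Each vertex corresponds to some choice of n active constraints out of m, so the number of vertices is at most C(m, n) = m! / (n!(m-n)!).
m = 30, n = 5
Numerator: 30 * 29 * 28 * 27 * 26
Denominator: 5! = 120
C(30, 5) = 142506


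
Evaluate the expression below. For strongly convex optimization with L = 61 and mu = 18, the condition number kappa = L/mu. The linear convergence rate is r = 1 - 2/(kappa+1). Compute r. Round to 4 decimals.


Step 1: Compute the condition number.
kappa = L/mu = 61/18 = 3.3889
Step 2: Compute the convergence rate.
r = 1 - 2/(kappa + 1) = 1 - 2*mu/(L + mu) = (L - mu)/(L + mu) = 43/79 = 0.5443


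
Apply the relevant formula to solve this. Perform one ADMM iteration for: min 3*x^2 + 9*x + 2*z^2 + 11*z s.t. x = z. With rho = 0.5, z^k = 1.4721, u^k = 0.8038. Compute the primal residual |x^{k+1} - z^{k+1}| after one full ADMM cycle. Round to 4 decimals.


ADMM iteration with rho = 0.5, z^k = 1.4721, u^k = 0.8038
Step 1: x-update.
Minimize 3*x^2 + 9*x + (0.5/2)*(x - 1.4721 + 0.8038)^2
FOC: (2*3 + 0.5)*x = -9 + 0.5*(1.4721 - 0.8038)
x^{k+1} = -1.3332
Step 2: z-update.
Minimize 2*z^2 + 11*z + (0.5/2)*(-1.3332 - z + 0.8038)^2
FOC: (2*2 + 0.5)*z = -11 + 0.5*(-1.3332 + 0.8038)
z^{k+1} = -2.5033
Step 3: u-update.
u^{k+1} = 0.8038 - 1.3332 + 2.5033 = 1.9739
Step 4: Primal residual = |-1.3332 + 2.5033| = 1.1701


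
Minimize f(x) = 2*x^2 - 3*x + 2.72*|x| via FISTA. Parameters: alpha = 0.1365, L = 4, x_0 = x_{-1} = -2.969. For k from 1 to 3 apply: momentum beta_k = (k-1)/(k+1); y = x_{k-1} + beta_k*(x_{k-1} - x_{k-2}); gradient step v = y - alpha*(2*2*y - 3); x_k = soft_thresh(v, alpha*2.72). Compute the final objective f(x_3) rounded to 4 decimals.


FISTA on f(x) = 2*x^2 - 3*x + 2.72*|x|
L = 4, alpha = 0.1365
Iteration 1: beta = 0.0, y = -2.969 + 0.0*(-2.969 + 2.969) = -2.969
  grad(y) = -14.876, v = y - alpha*grad = -0.9384
  prox(v) = soft_thresh(-0.9384, 0.3713) = -0.5671
Iteration 2: beta = 0.3333, y = -0.5671 + 0.3333*(-0.5671 + 2.969) = 0.2335
  grad(y) = -2.0661, v = y - alpha*grad = 0.5155
  prox(v) = soft_thresh(0.5155, 0.3713) = 0.1442
Iteration 3: beta = 0.5, y = 0.1442 + 0.5*(0.1442 + 0.5671) = 0.4999
  grad(y) = -1.0004, v = y - alpha*grad = 0.6365
  prox(v) = soft_thresh(0.6365, 0.3713) = 0.2652
f(x_3) = 2*0.2652^2 - 3*0.2652 + 2.72*|0.2652| = 0.0664


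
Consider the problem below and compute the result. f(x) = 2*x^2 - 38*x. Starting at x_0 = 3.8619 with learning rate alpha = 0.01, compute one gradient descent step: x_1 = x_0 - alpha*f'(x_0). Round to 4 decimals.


We compute the gradient at x_0 and apply the update.
f'(x) = 4*x - 38
f'(3.8619) = 4*3.8619 - 38 = -22.5524
x_1 = 3.8619 - 0.01*-22.5524 = 4.0874


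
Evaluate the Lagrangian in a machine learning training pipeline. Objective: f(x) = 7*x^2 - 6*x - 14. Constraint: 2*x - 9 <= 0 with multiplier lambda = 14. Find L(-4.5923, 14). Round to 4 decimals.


Step 1: Evaluate f(x).
f(-4.5923) = 7*(-4.5923)^2 - 6*(-4.5923) - 14 = 161.1783
Step 2: Evaluate g(x).
g(-4.5923) = 2*-4.5923 - 9 = -18.1846
Step 3: Compute Lagrangian.
L = 161.1783 + 14*-18.1846 = -93.4061


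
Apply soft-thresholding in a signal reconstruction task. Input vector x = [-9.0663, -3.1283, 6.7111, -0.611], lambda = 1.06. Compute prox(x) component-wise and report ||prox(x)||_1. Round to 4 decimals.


Soft-thresholding with lambda = 1.06:
prox(-9.0663) = sign(-9.0663)*max(|-9.0663| - 1.06, 0) = -8.0063
prox(-3.1283) = sign(-3.1283)*max(|-3.1283| - 1.06, 0) = -2.0683
prox(6.7111) = sign(6.7111)*max(|6.7111| - 1.06, 0) = 5.6511
prox(-0.611) = sign(-0.611)*max(|-0.611| - 1.06, 0) = 0.0
prox(x) = [-8.0063, -2.0683, 5.6511, 0.0]
||prox(x)||_1 = 8.0063 + 2.0683 + 5.6511 + 0.0 = 15.7257


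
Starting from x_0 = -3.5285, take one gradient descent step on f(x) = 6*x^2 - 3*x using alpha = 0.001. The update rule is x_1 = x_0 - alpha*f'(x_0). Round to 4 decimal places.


We compute the gradient at x_0 and apply the update.
f'(x) = 12*x - 3
f'(-3.5285) = 12*-3.5285 - 3 = -45.342
x_1 = -3.5285 - 0.001*-45.342 = -3.4832


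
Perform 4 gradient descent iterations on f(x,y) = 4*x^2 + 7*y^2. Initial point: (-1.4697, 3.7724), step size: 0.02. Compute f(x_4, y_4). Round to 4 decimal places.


Gradient descent on f(x,y) = 4*x^2 + 7*y^2.
Starting point: (-1.4697, 3.7724), alpha = 0.02
Step 1: grad_x = 2*4*-1.4697 = -11.7576, grad_y = 2*7*3.7724 = 52.8136
  x_1 = -1.4697 - 0.02*-11.7576 = -1.2345
  y_1 = 3.7724 - 0.02*52.8136 = 2.7161
Step 2: grad_x = 2*4*-1.2345 = -9.8764, grad_y = 2*7*2.7161 = 38.0258
  x_2 = -1.2345 - 0.02*-9.8764 = -1.037
  y_2 = 2.7161 - 0.02*38.0258 = 1.9556
Step 3: grad_x = 2*4*-1.037 = -8.2962, grad_y = 2*7*1.9556 = 27.3786
  x_3 = -1.037 - 0.02*-8.2962 = -0.8711
  y_3 = 1.9556 - 0.02*27.3786 = 1.408
Step 4: grad_x = 2*4*-0.8711 = -6.9688, grad_y = 2*7*1.408 = 19.7126
  x_4 = -0.8711 - 0.02*-6.9688 = -0.7317
  y_4 = 1.408 - 0.02*19.7126 = 1.0138
f(-0.7317, 1.0138) = 4*(-0.7317)^2 + 7*1.0138^2 = 9.336


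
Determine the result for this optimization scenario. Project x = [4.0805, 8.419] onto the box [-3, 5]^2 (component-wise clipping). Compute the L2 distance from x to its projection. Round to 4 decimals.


Project each component onto [-3, 5].
clip(4.0805) = 4.0805, clip(8.419) = 5.0
Projection = [4.0805, 5.0]
Squared diffs: [0.0, 11.6896]
Distance = sqrt(11.6896) = 3.419


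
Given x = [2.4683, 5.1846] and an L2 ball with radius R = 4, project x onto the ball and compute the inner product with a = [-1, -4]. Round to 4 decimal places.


Step 1: Compute ||x|| (intermediates to 6 decimals).
||x|| = sqrt(2.4683^2 + 5.1846^2) = 5.742176
Step 2: Project.
Since ||x|| > R, scale = R/||x|| = 4/5.742176 = 0.6966, proj(x) = scale * x
proj(x) = [1.719418, 3.611592]
Step 3: Dot product.
a^T * proj(x) = -1*1.719418 - 4*3.611592 = -16.1658


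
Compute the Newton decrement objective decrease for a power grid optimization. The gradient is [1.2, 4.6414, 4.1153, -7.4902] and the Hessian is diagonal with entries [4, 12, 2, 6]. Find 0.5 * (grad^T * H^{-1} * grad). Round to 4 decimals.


Step 1: H is diagonal, so H^(-1) * g = [0.3, 0.3868, 2.0577, -1.2484].
Step 2: g^T H^(-1) g = sum_i g_i^2 / H_ii
  = (1.2)^2/4 + (4.6414)^2/12 + (4.1153)^2/2 + (-7.4902)^2/6
  = 0.36 + 1.7952 + 8.4678 + 9.3505 = 19.9736
Step 3: Objective decrease = 0.5 * g^T H^(-1) g = 9.9868


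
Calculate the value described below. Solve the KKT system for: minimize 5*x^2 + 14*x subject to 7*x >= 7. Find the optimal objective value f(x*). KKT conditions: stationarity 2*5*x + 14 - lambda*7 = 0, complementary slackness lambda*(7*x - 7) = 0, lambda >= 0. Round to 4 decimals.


Step 1: Try lambda = 0 (constraint inactive).
x_unc = -14/(2*5) = -1.4
Check: 7*-1.4 = -9.8 < 7 -- violated!
Step 2: Constraint must be active: 7*x = 7
x* = 7/7 = 1.0
lambda = (2*5*1.0 + 14)/7 = 3.4286
Step 3: Compute optimal value.
f(x*) = 5*1.0^2 + 14*1.0 = 19.0


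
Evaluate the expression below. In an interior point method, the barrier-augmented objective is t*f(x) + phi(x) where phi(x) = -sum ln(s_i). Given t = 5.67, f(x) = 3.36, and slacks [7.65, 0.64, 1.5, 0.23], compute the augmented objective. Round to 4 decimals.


Step 1: Compute log-barrier.
ln values: [2.0347, -0.4463, 0.4055, -1.4697]
phi = -(2.0347 - 0.4463 + 0.4055 - 1.4697) = -0.5242
Step 2: Compute augmented objective.
t*f(x) = 5.67*3.36 = 19.0512
Total = 19.0512 - 0.5242 = 18.527


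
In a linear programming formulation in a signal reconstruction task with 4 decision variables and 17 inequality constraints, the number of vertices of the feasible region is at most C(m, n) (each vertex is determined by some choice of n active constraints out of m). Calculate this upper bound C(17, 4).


Each vertex corresponds to some choice of n active constraints out of m, so the number of vertices is at most C(m, n) = m! / (n!(m-n)!).
m = 17, n = 4
Numerator: 17 * 16 * 15 * 14
Denominator: 4! = 24
C(17, 4) = 2380


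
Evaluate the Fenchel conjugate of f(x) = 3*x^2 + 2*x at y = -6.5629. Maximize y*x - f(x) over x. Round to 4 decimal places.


f*(y) = sup_x {y*x - a*x^2 - b*x} = sup_x {(y-b)*x - a*x^2}
FOC: (y - b) - 2a*x = 0 => x* = (y - b)/(2a)
x* = (-6.5629 - 2)/(2*3) = -1.4272
f*(-6.5629) = (y-b)^2/(4a) = (-6.5629 - 2)^2/(4*3)
= 73.3233/12 = 6.1103


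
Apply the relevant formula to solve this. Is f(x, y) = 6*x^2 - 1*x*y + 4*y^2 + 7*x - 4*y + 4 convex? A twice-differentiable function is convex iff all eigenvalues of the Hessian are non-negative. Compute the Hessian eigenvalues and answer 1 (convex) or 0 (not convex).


The Hessian of f(x,y) = 6*x^2 - 1*x*y + 4*y^2 + 7*x - 4*y + 4 is:
H = [[12, -1], [-1, 8]]
Trace = 12 + 8 = 20
Determinant = 12*8 - (-1)^2 = 95
Discriminant = (20)^2 - 4*95 = 20.0
Eigenvalues: lambda_1 = 7.7639, lambda_2 = 12.2361
The function is convex.

1


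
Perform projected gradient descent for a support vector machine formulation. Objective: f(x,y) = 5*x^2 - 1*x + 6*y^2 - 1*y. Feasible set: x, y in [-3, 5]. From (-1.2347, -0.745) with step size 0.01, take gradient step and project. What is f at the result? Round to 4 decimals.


Step 1: Compute gradient at (-1.2347, -0.745).
grad_x = 2*5*-1.2347 - 1 = -13.347
grad_y = 2*6*-0.745 - 1 = -9.94
Step 2: Gradient step.
x_raw = -1.2347 - 0.01*-13.347 = -1.1012
y_raw = -0.745 - 0.01*-9.94 = -0.6456
Step 3: Project onto [-3, 5].
x_proj = clip(-1.1012) = -1.1012
y_proj = clip(-0.6456) = -0.6456
Step 4: Evaluate f.
f(-1.1012, -0.6456) = 10.3112


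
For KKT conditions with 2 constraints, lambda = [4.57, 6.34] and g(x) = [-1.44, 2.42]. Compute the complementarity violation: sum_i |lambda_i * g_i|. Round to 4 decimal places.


KKT complementary slackness check:
lambda_1 * g_1 = 4.57 * -1.44 = -6.5808
lambda_2 * g_2 = 6.34 * 2.42 = 15.3428
Total violation = 6.5808 + 15.3428 = 21.9236


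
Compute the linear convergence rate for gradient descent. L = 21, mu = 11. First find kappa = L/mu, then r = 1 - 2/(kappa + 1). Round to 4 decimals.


Step 1: Compute the condition number.
kappa = L/mu = 21/11 = 1.9091
Step 2: Compute the convergence rate.
r = 1 - 2/(kappa + 1) = 1 - 2*mu/(L + mu) = (L - mu)/(L + mu) = 10/32 = 0.3125


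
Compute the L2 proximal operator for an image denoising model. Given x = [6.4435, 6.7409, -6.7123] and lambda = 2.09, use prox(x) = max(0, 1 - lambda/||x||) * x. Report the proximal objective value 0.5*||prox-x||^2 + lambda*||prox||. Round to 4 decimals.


Step 1: Compute ||x||.
||x|| = 11.4897
Step 2: Compute scaling factor.
scale = max(0, 1 - 2.09/11.4897) = 0.8181
Step 3: prox(x) = [5.2714, 5.5147, -5.4913]
||prox(x)|| = 9.3997
Step 4: Proximal objective.
0.5*||prox-x||^2 = 2.1841
lambda*||prox|| = 19.6454
Total = 21.8294


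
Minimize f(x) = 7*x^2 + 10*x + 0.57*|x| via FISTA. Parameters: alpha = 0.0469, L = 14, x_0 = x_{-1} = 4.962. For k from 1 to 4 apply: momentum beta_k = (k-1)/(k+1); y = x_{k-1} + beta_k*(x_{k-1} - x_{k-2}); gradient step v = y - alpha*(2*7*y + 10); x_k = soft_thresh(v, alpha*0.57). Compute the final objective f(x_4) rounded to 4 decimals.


FISTA on f(x) = 7*x^2 + 10*x + 0.57*|x|
L = 14, alpha = 0.0469
Iteration 1: beta = 0.0, y = 4.962 + 0.0*(4.962 - 4.962) = 4.962
  grad(y) = 79.468, v = y - alpha*grad = 1.235
  prox(v) = soft_thresh(1.235, 0.0267) = 1.2082
Iteration 2: beta = 0.3333, y = 1.2082 + 0.3333*(1.2082 - 4.962) = -0.043
  grad(y) = 9.3974, v = y - alpha*grad = -0.4838
  prox(v) = soft_thresh(-0.4838, 0.0267) = -0.457
Iteration 3: beta = 0.5, y = -0.457 + 0.5*(-0.457 - 1.2082) = -1.2897
  grad(y) = -8.0555, v = y - alpha*grad = -0.9119
  prox(v) = soft_thresh(-0.9119, 0.0267) = -0.8851
Iteration 4: beta = 0.6, y = -0.8851 + 0.6*(-0.8851 + 0.457) = -1.142
  grad(y) = -5.988, v = y - alpha*grad = -0.8612
  prox(v) = soft_thresh(-0.8612, 0.0267) = -0.8344
f(x_4) = 7*(-0.8344)^2 + 10*(-0.8344) + 0.57*|-0.8344| = -2.9948


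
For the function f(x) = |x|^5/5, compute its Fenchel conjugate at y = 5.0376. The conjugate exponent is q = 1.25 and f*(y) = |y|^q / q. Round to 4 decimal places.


The conjugate exponent q satisfies 1/p + 1/q = 1.
p = 5, so q = 5/(5 - 1) = 1.25
|y|^q = 5.0376^1.25 = 7.5471
f*(5.0376) = 7.5471 / 1.25 = 6.0377


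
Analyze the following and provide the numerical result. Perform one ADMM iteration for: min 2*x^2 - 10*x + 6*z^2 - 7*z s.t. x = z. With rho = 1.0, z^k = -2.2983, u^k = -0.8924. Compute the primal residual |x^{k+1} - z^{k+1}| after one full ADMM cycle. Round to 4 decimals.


ADMM iteration with rho = 1.0, z^k = -2.2983, u^k = -0.8924
Step 1: x-update.
Minimize 2*x^2 - 10*x + (1.0/2)*(x + 2.2983 - 0.8924)^2
FOC: (2*2 + 1.0)*x = 10 + 1.0*(-2.2983 + 0.8924)
x^{k+1} = 1.7188
Step 2: z-update.
Minimize 6*z^2 - 7*z + (1.0/2)*(1.7188 - z - 0.8924)^2
FOC: (2*6 + 1.0)*z = 7 + 1.0*(1.7188 - 0.8924)
z^{k+1} = 0.602
Step 3: u-update.
u^{k+1} = -0.8924 + 1.7188 - 0.602 = 0.2244
Step 4: Primal residual = |1.7188 - 0.602| = 1.1168


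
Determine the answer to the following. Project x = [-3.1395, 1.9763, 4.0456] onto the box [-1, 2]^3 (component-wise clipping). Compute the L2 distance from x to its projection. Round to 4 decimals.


Project each component onto [-1, 2].
clip(-3.1395) = -1.0, clip(1.9763) = 1.9763, clip(4.0456) = 2.0
Projection = [-1.0, 1.9763, 2.0]
Squared diffs: [4.5775, 0.0, 4.1845]
Distance = sqrt(8.762) = 2.9601


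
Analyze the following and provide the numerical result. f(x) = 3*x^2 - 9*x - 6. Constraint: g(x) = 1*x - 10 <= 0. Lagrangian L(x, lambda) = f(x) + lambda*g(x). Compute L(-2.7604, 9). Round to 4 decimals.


Step 1: Evaluate f(x).
f(-2.7604) = 3*(-2.7604)^2 - 9*(-2.7604) - 6 = 41.703
Step 2: Evaluate g(x).
g(-2.7604) = 1*-2.7604 - 10 = -12.7604
Step 3: Compute Lagrangian.
L = 41.703 + 9*-12.7604 = -73.1406


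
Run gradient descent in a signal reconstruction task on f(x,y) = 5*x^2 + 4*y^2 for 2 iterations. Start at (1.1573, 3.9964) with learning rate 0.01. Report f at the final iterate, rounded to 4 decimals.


Gradient descent on f(x,y) = 5*x^2 + 4*y^2.
Starting point: (1.1573, 3.9964), alpha = 0.01
Step 1: grad_x = 2*5*1.1573 = 11.573, grad_y = 2*4*3.9964 = 31.9712
  x_1 = 1.1573 - 0.01*11.573 = 1.0416
  y_1 = 3.9964 - 0.01*31.9712 = 3.6767
Step 2: grad_x = 2*5*1.0416 = 10.4157, grad_y = 2*4*3.6767 = 29.4135
  x_2 = 1.0416 - 0.01*10.4157 = 0.9374
  y_2 = 3.6767 - 0.01*29.4135 = 3.3826
f(0.9374, 3.3826) = 5*0.9374^2 + 4*3.3826^2 = 50.1604


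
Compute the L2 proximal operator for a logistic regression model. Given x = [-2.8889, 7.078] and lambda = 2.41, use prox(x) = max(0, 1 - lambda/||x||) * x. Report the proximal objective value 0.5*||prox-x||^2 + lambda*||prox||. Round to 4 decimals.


Step 1: Compute ||x||.
||x|| = 7.6449
Step 2: Compute scaling factor.
scale = max(0, 1 - 2.41/7.6449) = 0.6848
Step 3: prox(x) = [-1.9782, 4.8467]
||prox(x)|| = 5.2349
Step 4: Proximal objective.
0.5*||prox-x||^2 = 2.9041
lambda*||prox|| = 12.6161
Total = 15.5201


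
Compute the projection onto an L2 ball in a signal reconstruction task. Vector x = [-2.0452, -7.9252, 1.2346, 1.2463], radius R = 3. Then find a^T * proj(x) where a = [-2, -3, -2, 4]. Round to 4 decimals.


Step 1: Compute ||x|| (intermediates to 6 decimals).
||x|| = sqrt((-2.0452)^2 + (-7.9252)^2 + 1.2346^2 + 1.2463^2) = 8.370731
Step 2: Project.
Since ||x|| > R, scale = R/||x|| = 3/8.370731 = 0.358392, proj(x) = scale * x
proj(x) = [-0.732983, -2.840328, 0.442471, 0.446664]
Step 3: Dot product.
a^T * proj(x) = -2*(-0.732983) - 3*(-2.840328) - 2*0.442471 + 4*0.446664 = 10.8887


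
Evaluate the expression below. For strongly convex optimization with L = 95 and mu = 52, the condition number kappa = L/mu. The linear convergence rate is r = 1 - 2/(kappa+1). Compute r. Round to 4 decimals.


Step 1: Compute the condition number.
kappa = L/mu = 95/52 = 1.8269
Step 2: Compute the convergence rate.
r = 1 - 2/(kappa + 1) = 1 - 2*mu/(L + mu) = (L - mu)/(L + mu) = 43/147 = 0.2925


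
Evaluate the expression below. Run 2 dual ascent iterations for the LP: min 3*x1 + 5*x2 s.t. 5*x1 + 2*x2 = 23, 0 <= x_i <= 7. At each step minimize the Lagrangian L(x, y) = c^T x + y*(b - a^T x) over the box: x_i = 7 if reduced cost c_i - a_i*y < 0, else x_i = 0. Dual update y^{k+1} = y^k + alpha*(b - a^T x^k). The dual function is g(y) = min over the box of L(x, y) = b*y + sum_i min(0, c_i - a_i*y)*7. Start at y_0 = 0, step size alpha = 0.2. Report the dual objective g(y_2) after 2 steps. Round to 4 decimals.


Dual ascent for LP: min 3*x1 + 5*x2, 5*x1 + 2*x2 = 23, 0 <= x_i <= 7
Step 1: y^k = 0.0, reduced costs: (3.0, 5.0)
  x^k = (0.0, 0.0), subgradient = b - a^T x = 23.0
  y^{k+1} = 0.0 + 0.2*23.0 = 4.6
Step 2: y^k = 4.6, reduced costs: (-20.0, -4.2)
  x^k = (7.0, 7.0), subgradient = b - a^T x = -26.0
  y^{k+1} = 4.6 + 0.2*-26.0 = -0.6
Dual objective at y_2 = -0.6: reduced costs (6.0, 6.2), box minimizer x = (0.0, 0.0)
g(y_2) = b*y + (c1 - a1*y)*x1 + (c2 - a2*y)*x2 = 23*(-0.6) + 6.0*0.0 + 6.2*0.0 = -13.8 + 0.0 + 0.0 = -13.8


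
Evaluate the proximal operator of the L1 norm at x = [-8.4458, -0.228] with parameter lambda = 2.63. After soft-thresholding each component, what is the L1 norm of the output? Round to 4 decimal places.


Soft-thresholding with lambda = 2.63:
prox(-8.4458) = sign(-8.4458)*max(|-8.4458| - 2.63, 0) = -5.8158
prox(-0.228) = sign(-0.228)*max(|-0.228| - 2.63, 0) = 0.0
prox(x) = [-5.8158, 0.0]
||prox(x)||_1 = 5.8158 + 0.0 = 5.8158


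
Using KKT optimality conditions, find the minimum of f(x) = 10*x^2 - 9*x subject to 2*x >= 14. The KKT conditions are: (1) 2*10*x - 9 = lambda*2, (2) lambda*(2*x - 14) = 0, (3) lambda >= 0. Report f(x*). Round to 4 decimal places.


Step 1: Try lambda = 0 (constraint inactive).
x_unc = 9/(2*10) = 0.45
Check: 2*0.45 = 0.9 < 14 -- violated!
Step 2: Constraint must be active: 2*x = 14
x* = 14/2 = 7.0
lambda = (2*10*7.0 - 9)/2 = 65.5
Step 3: Compute optimal value.
f(x*) = 10*7.0^2 - 9*7.0 = 427.0


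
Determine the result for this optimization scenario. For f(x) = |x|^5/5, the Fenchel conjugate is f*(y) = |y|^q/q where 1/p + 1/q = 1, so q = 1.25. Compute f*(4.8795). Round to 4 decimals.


The conjugate exponent q satisfies 1/p + 1/q = 1.
p = 5, so q = 5/(5 - 1) = 1.25
|y|^q = 4.8795^1.25 = 7.2522
f*(4.8795) = 7.2522 / 1.25 = 5.8018


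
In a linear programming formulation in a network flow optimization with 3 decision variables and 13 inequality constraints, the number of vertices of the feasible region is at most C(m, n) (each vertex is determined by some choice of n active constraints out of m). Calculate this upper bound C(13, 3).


Each vertex corresponds to some choice of n active constraints out of m, so the number of vertices is at most C(m, n) = m! / (n!(m-n)!).
m = 13, n = 3
Numerator: 13 * 12 * 11
Denominator: 3! = 6
C(13, 3) = 286


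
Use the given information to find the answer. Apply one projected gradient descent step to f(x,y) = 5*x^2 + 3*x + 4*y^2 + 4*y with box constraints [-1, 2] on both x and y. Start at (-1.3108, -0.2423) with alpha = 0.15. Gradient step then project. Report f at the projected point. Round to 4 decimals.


Step 1: Compute gradient at (-1.3108, -0.2423).
grad_x = 2*5*-1.3108 + 3 = -10.108
grad_y = 2*4*-0.2423 + 4 = 2.0616
Step 2: Gradient step.
x_raw = -1.3108 - 0.15*-10.108 = 0.2054
y_raw = -0.2423 - 0.15*2.0616 = -0.5515
Step 3: Project onto [-1, 2].
x_proj = clip(0.2054) = 0.2054
y_proj = clip(-0.5515) = -0.5515
Step 4: Evaluate f.
f(0.2054, -0.5515) = -0.1622


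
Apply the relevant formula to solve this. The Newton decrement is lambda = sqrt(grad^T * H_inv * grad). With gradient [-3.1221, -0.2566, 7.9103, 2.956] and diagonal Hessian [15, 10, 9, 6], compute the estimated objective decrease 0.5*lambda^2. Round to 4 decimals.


Step 1: H is diagonal, so H^(-1) * g = [-0.2081, -0.0257, 0.8789, 0.4927].
Step 2: g^T H^(-1) g = sum_i g_i^2 / H_ii
  = (-3.1221)^2/15 + (-0.2566)^2/10 + (7.9103)^2/9 + (2.956)^2/6
  = 0.6498 + 0.0066 + 6.9525 + 1.4563 = 9.0653
Step 3: Objective decrease = 0.5 * g^T H^(-1) g = 4.5326


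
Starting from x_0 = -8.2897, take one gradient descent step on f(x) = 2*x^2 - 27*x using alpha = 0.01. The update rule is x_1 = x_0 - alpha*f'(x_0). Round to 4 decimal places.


We compute the gradient at x_0 and apply the update.
f'(x) = 4*x - 27
f'(-8.2897) = 4*-8.2897 - 27 = -60.1588
x_1 = -8.2897 - 0.01*-60.1588 = -7.6881


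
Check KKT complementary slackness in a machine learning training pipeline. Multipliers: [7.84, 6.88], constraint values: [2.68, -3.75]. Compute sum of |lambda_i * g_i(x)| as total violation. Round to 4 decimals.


KKT complementary slackness check:
lambda_1 * g_1 = 7.84 * 2.68 = 21.0112
lambda_2 * g_2 = 6.88 * -3.75 = -25.8
Total violation = 21.0112 + 25.8 = 46.8112


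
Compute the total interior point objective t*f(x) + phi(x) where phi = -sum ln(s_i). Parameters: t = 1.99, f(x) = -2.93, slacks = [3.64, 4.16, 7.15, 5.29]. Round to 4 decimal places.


Step 1: Compute log-barrier.
ln values: [1.292, 1.4255, 1.9671, 1.6658]
phi = -(1.292 + 1.4255 + 1.9671 + 1.6658) = -6.3504
Step 2: Compute augmented objective.
t*f(x) = 1.99*-2.93 = -5.8307
Total = -5.8307 - 6.3504 = -12.1811


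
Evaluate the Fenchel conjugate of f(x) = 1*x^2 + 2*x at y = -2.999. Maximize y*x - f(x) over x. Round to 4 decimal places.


f*(y) = sup_x {y*x - a*x^2 - b*x} = sup_x {(y-b)*x - a*x^2}
FOC: (y - b) - 2a*x = 0 => x* = (y - b)/(2a)
x* = (-2.999 - 2)/(2*1) = -2.4995
f*(-2.999) = (y-b)^2/(4a) = (-2.999 - 2)^2/(4*1)
= 24.99/4 = 6.2475


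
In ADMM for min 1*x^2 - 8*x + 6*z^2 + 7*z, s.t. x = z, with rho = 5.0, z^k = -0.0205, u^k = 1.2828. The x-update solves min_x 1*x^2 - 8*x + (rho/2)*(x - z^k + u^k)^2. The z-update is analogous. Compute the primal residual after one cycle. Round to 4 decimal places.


ADMM iteration with rho = 5.0, z^k = -0.0205, u^k = 1.2828
Step 1: x-update.
Minimize 1*x^2 - 8*x + (5.0/2)*(x + 0.0205 + 1.2828)^2
FOC: (2*1 + 5.0)*x = 8 + 5.0*(-0.0205 - 1.2828)
x^{k+1} = 0.2119
Step 2: z-update.
Minimize 6*z^2 + 7*z + (5.0/2)*(0.2119 - z + 1.2828)^2
FOC: (2*6 + 5.0)*z = -7 + 5.0*(0.2119 + 1.2828)
z^{k+1} = 0.0279
Step 3: u-update.
u^{k+1} = 1.2828 + 0.2119 - 0.0279 = 1.4669
Step 4: Primal residual = |0.2119 - 0.0279| = 0.1841


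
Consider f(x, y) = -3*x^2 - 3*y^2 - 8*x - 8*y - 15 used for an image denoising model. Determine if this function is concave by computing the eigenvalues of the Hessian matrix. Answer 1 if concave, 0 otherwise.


The Hessian of f(x,y) = -3*x^2 - 3*y^2 - 8*x - 8*y - 15 is:
H = [[-6, 0], [0, -6]]
Trace = -6 - 6 = -12
Determinant = -6*-6 - (0)^2 = 36
Discriminant = (-12)^2 - 4*36 = 0.0
Eigenvalues: lambda_1 = -6.0, lambda_2 = -6.0
The function is concave.

1


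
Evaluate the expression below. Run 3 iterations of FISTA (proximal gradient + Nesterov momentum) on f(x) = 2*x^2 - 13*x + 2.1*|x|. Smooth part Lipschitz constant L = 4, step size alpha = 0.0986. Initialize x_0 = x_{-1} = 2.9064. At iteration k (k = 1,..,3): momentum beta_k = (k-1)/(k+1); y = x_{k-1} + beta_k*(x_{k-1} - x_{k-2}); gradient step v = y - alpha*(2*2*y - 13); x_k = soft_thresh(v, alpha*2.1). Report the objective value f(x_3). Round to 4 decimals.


FISTA on f(x) = 2*x^2 - 13*x + 2.1*|x|
L = 4, alpha = 0.0986
Iteration 1: beta = 0.0, y = 2.9064 + 0.0*(2.9064 - 2.9064) = 2.9064
  grad(y) = -1.3744, v = y - alpha*grad = 3.0419
  prox(v) = soft_thresh(3.0419, 0.2071) = 2.8349
Iteration 2: beta = 0.3333, y = 2.8349 + 0.3333*(2.8349 - 2.9064) = 2.811
  grad(y) = -1.756, v = y - alpha*grad = 2.9841
  prox(v) = soft_thresh(2.9841, 0.2071) = 2.7771
Iteration 3: beta = 0.5, y = 2.7771 + 0.5*(2.7771 - 2.8349) = 2.7482
  grad(y) = -2.0072, v = y - alpha*grad = 2.9461
  prox(v) = soft_thresh(2.9461, 0.2071) = 2.7391
f(x_3) = 2*2.7391^2 - 13*2.7391 + 2.1*|2.7391| = -14.8509


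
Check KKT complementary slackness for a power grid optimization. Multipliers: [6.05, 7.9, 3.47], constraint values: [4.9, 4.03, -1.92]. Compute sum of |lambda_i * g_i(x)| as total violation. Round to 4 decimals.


KKT complementary slackness check:
lambda_1 * g_1 = 6.05 * 4.9 = 29.645
lambda_2 * g_2 = 7.9 * 4.03 = 31.837
lambda_3 * g_3 = 3.47 * -1.92 = -6.6624
Total violation = 29.645 + 31.837 + 6.6624 = 68.1444


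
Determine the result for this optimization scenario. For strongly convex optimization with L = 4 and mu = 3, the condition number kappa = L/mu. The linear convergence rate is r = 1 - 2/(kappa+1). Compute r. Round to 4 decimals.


Step 1: Compute the condition number.
kappa = L/mu = 4/3 = 1.3333
Step 2: Compute the convergence rate.
r = 1 - 2/(kappa + 1) = 1 - 2*mu/(L + mu) = (L - mu)/(L + mu) = 1/7 = 0.1429


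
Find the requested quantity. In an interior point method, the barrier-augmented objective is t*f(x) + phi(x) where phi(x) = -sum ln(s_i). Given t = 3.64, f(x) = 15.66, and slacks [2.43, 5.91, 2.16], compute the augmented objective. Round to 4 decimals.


Step 1: Compute log-barrier.
ln values: [0.8879, 1.7766, 0.7701]
phi = -(0.8879 + 1.7766 + 0.7701) = -3.4346
Step 2: Compute augmented objective.
t*f(x) = 3.64*15.66 = 57.0024
Total = 57.0024 - 3.4346 = 53.5678


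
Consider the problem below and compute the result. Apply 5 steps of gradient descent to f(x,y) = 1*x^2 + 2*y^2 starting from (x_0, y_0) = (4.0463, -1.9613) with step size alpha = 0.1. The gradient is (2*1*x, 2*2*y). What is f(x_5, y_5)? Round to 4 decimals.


Gradient descent on f(x,y) = 1*x^2 + 2*y^2.
Starting point: (4.0463, -1.9613), alpha = 0.1
Step 1: grad_x = 2*1*4.0463 = 8.0926, grad_y = 2*2*-1.9613 = -7.8452
  x_1 = 4.0463 - 0.1*8.0926 = 3.237
  y_1 = -1.9613 - 0.1*-7.8452 = -1.1768
Step 2: grad_x = 2*1*3.237 = 6.4741, grad_y = 2*2*-1.1768 = -4.7071
  x_2 = 3.237 - 0.1*6.4741 = 2.5896
  y_2 = -1.1768 - 0.1*-4.7071 = -0.7061
Step 3: grad_x = 2*1*2.5896 = 5.1793, grad_y = 2*2*-0.7061 = -2.8243
  x_3 = 2.5896 - 0.1*5.1793 = 2.0717
  y_3 = -0.7061 - 0.1*-2.8243 = -0.4236
Step 4: grad_x = 2*1*2.0717 = 4.1434, grad_y = 2*2*-0.4236 = -1.6946
  x_4 = 2.0717 - 0.1*4.1434 = 1.6574
  y_4 = -0.4236 - 0.1*-1.6946 = -0.2542
Step 5: grad_x = 2*1*1.6574 = 3.3147, grad_y = 2*2*-0.2542 = -1.0167
  x_5 = 1.6574 - 0.1*3.3147 = 1.3259
  y_5 = -0.2542 - 0.1*-1.0167 = -0.1525
f(1.3259, -0.1525) = 1*1.3259^2 + 2*(-0.1525)^2 = 1.8045


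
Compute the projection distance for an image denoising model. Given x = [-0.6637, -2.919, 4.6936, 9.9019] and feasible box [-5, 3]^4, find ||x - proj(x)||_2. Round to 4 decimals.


Project each component onto [-5, 3].
clip(-0.6637) = -0.6637, clip(-2.919) = -2.919, clip(4.6936) = 3.0, clip(9.9019) = 3.0
Projection = [-0.6637, -2.919, 3.0, 3.0]
Squared diffs: [0.0, 0.0, 2.8683, 47.6362]
Distance = sqrt(50.5045) = 7.1067


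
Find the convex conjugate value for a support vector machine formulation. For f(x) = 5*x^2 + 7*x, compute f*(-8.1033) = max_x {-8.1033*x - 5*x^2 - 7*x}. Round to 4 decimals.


f*(y) = sup_x {y*x - a*x^2 - b*x} = sup_x {(y-b)*x - a*x^2}
FOC: (y - b) - 2a*x = 0 => x* = (y - b)/(2a)
x* = (-8.1033 - 7)/(2*5) = -1.5103
f*(-8.1033) = (y-b)^2/(4a) = (-8.1033 - 7)^2/(4*5)
= 228.1097/20 = 11.4055


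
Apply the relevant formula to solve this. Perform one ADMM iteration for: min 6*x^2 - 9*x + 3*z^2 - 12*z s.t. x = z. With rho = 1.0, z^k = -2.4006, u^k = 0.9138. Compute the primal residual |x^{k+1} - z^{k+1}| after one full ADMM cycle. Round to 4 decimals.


ADMM iteration with rho = 1.0, z^k = -2.4006, u^k = 0.9138
Step 1: x-update.
Minimize 6*x^2 - 9*x + (1.0/2)*(x + 2.4006 + 0.9138)^2
FOC: (2*6 + 1.0)*x = 9 + 1.0*(-2.4006 - 0.9138)
x^{k+1} = 0.4374
Step 2: z-update.
Minimize 3*z^2 - 12*z + (1.0/2)*(0.4374 - z + 0.9138)^2
FOC: (2*3 + 1.0)*z = 12 + 1.0*(0.4374 + 0.9138)
z^{k+1} = 1.9073
Step 3: u-update.
u^{k+1} = 0.9138 + 0.4374 - 1.9073 = -0.5562
Step 4: Primal residual = |0.4374 - 1.9073| = 1.47


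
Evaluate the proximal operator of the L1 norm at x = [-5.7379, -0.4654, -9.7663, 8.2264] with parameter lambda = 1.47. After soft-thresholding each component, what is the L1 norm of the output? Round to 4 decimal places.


Soft-thresholding with lambda = 1.47:
prox(-5.7379) = sign(-5.7379)*max(|-5.7379| - 1.47, 0) = -4.2679
prox(-0.4654) = sign(-0.4654)*max(|-0.4654| - 1.47, 0) = 0.0
prox(-9.7663) = sign(-9.7663)*max(|-9.7663| - 1.47, 0) = -8.2963
prox(8.2264) = sign(8.2264)*max(|8.2264| - 1.47, 0) = 6.7564
prox(x) = [-4.2679, 0.0, -8.2963, 6.7564]
||prox(x)||_1 = 4.2679 + 0.0 + 8.2963 + 6.7564 = 19.3206


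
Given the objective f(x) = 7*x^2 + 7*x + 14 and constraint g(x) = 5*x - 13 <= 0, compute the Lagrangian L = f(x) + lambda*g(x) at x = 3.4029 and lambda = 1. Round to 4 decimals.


Step 1: Evaluate f(x).
f(3.4029) = 7*3.4029^2 + 7*3.4029 + 14 = 118.8784
Step 2: Evaluate g(x).
g(3.4029) = 5*3.4029 - 13 = 4.0145
Step 3: Compute Lagrangian.
L = 118.8784 + 1*4.0145 = 122.8929


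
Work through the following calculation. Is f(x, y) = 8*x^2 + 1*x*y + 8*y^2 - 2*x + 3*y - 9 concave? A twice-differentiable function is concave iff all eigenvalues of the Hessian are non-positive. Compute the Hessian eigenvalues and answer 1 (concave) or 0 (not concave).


The Hessian of f(x,y) = 8*x^2 + 1*x*y + 8*y^2 - 2*x + 3*y - 9 is:
H = [[16, 1], [1, 16]]
Trace = 16 + 16 = 32
Determinant = 16*16 - (1)^2 = 255
Discriminant = (32)^2 - 4*255 = 4.0
Eigenvalues: lambda_1 = 15.0, lambda_2 = 17.0
The function is not concave.

0


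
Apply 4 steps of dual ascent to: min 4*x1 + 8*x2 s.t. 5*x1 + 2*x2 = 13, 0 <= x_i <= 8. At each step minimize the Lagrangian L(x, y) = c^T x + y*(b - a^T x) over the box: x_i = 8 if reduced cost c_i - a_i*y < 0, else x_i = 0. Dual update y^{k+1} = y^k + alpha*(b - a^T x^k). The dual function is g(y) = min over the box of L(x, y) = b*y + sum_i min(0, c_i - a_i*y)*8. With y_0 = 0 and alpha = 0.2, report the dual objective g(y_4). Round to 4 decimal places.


Dual ascent for LP: min 4*x1 + 8*x2, 5*x1 + 2*x2 = 13, 0 <= x_i <= 8
Step 1: y^k = 0.0, reduced costs: (4.0, 8.0)
  x^k = (0.0, 0.0), subgradient = b - a^T x = 13.0
  y^{k+1} = 0.0 + 0.2*13.0 = 2.6
Step 2: y^k = 2.6, reduced costs: (-9.0, 2.8)
  x^k = (8.0, 0.0), subgradient = b - a^T x = -27.0
  y^{k+1} = 2.6 + 0.2*-27.0 = -2.8
Step 3: y^k = -2.8, reduced costs: (18.0, 13.6)
  x^k = (0.0, 0.0), subgradient = b - a^T x = 13.0
  y^{k+1} = -2.8 + 0.2*13.0 = -0.2
Step 4: y^k = -0.2, reduced costs: (5.0, 8.4)
  x^k = (0.0, 0.0), subgradient = b - a^T x = 13.0
  y^{k+1} = -0.2 + 0.2*13.0 = 2.4
Dual objective at y_4 = 2.4: reduced costs (-8.0, 3.2), box minimizer x = (8.0, 0.0)
g(y_4) = b*y + (c1 - a1*y)*x1 + (c2 - a2*y)*x2 = 13*2.4 + (-8.0)*8.0 + 3.2*0.0 = 31.2 - 64.0 + 0.0 = -32.8


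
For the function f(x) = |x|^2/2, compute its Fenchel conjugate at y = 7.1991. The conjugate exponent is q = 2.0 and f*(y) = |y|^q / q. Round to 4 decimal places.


The conjugate exponent q satisfies 1/p + 1/q = 1.
p = 2, so q = 2/(2 - 1) = 2.0
|y|^q = 7.1991^2.0 = 51.827
f*(7.1991) = 51.827 / 2.0 = 25.9135


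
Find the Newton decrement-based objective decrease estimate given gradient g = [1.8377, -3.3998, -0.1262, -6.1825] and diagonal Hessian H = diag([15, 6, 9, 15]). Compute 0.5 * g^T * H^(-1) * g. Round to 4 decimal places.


Step 1: H is diagonal, so H^(-1) * g = [0.1225, -0.5666, -0.014, -0.4122].
Step 2: g^T H^(-1) g = sum_i g_i^2 / H_ii
  = (1.8377)^2/15 + (-3.3998)^2/6 + (-0.1262)^2/9 + (-6.1825)^2/15
  = 0.2251 + 1.9264 + 0.0018 + 2.5482 = 4.7016
Step 3: Objective decrease = 0.5 * g^T H^(-1) g = 2.3508


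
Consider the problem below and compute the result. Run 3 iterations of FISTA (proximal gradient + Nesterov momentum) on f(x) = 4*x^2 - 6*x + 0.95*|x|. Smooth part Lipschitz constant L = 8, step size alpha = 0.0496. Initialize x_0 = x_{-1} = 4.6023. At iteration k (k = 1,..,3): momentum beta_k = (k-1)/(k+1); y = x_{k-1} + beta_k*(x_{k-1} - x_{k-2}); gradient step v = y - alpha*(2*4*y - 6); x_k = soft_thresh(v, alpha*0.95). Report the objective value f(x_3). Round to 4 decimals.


FISTA on f(x) = 4*x^2 - 6*x + 0.95*|x|
L = 8, alpha = 0.0496
Iteration 1: beta = 0.0, y = 4.6023 + 0.0*(4.6023 - 4.6023) = 4.6023
  grad(y) = 30.8184, v = y - alpha*grad = 3.0737
  prox(v) = soft_thresh(3.0737, 0.0471) = 3.0266
Iteration 2: beta = 0.3333, y = 3.0266 + 0.3333*(3.0266 - 4.6023) = 2.5013
  grad(y) = 14.0108, v = y - alpha*grad = 1.8064
  prox(v) = soft_thresh(1.8064, 0.0471) = 1.7593
Iteration 3: beta = 0.5, y = 1.7593 + 0.5*(1.7593 - 3.0266) = 1.1256
  grad(y) = 3.0052, v = y - alpha*grad = 0.9766
  prox(v) = soft_thresh(0.9766, 0.0471) = 0.9295
f(x_3) = 4*0.9295^2 - 6*0.9295 + 0.95*|0.9295| = -1.2382


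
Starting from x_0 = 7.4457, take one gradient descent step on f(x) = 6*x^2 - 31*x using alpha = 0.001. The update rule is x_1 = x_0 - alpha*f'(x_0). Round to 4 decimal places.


We compute the gradient at x_0 and apply the update.
f'(x) = 12*x - 31
f'(7.4457) = 12*7.4457 - 31 = 58.3484
x_1 = 7.4457 - 0.001*58.3484 = 7.3874


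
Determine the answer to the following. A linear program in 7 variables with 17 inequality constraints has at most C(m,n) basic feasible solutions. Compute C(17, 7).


Each vertex corresponds to some choice of n active constraints out of m, so the number of vertices is at most C(m, n) = m! / (n!(m-n)!).
m = 17, n = 7
Numerator: 17 * 16 * 15 * 14 * 13 * 12 * 11
Denominator: 7! = 5040
C(17, 7) = 19448


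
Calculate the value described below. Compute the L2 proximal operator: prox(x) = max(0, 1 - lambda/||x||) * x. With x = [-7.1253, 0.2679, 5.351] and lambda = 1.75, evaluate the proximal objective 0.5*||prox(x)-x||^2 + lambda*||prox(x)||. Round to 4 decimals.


Step 1: Compute ||x||.
||x|| = 8.9149
Step 2: Compute scaling factor.
scale = max(0, 1 - 1.75/8.9149) = 0.8037
Step 3: prox(x) = [-5.7266, 0.2153, 4.3006]
||prox(x)|| = 7.1649
Step 4: Proximal objective.
0.5*||prox-x||^2 = 1.5313
lambda*||prox|| = 12.5386
Total = 14.0698


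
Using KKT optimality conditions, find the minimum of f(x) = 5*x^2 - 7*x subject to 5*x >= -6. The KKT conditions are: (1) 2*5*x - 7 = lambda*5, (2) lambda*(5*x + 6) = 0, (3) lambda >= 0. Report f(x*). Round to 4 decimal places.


Step 1: Try lambda = 0 (constraint inactive).
Stationarity: 2*5*x - 7 = 0
x* = 7/(2*5) = 0.7
Check constraint: 5*0.7 = 3.5 >= -6 -- satisfied.
Step 2: Compute optimal value.
f(x*) = 5*0.7^2 - 7*0.7 = -2.45


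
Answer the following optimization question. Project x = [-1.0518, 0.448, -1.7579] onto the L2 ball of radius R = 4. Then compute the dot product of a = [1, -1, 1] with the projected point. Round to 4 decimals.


Step 1: Compute ||x|| (intermediates to 6 decimals).
||x|| = sqrt((-1.0518)^2 + 0.448^2 + (-1.7579)^2) = 2.09695
Step 2: Project.
Since ||x|| <= R, proj = x (no scaling needed).
proj(x) = [-1.0518, 0.448, -1.7579]
Step 3: Dot product.
a^T * proj(x) = 1*(-1.0518) - 1*0.448 + 1*(-1.7579) = -3.2577


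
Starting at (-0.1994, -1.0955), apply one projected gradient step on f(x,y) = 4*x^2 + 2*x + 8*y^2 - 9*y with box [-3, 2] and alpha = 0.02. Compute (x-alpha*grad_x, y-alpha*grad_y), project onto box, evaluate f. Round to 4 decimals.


Step 1: Compute gradient at (-0.1994, -1.0955).
grad_x = 2*4*-0.1994 + 2 = 0.4048
grad_y = 2*8*-1.0955 - 9 = -26.528
Step 2: Gradient step.
x_raw = -0.1994 - 0.02*0.4048 = -0.2075
y_raw = -1.0955 - 0.02*-26.528 = -0.5649
Step 3: Project onto [-3, 2].
x_proj = clip(-0.2075) = -0.2075
y_proj = clip(-0.5649) = -0.5649
Step 4: Evaluate f.
f(-0.2075, -0.5649) = 7.3949


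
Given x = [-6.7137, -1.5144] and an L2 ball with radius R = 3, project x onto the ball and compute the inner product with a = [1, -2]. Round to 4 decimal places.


Step 1: Compute ||x|| (intermediates to 6 decimals).
||x|| = sqrt((-6.7137)^2 + (-1.5144)^2) = 6.882381
Step 2: Project.
Since ||x|| > R, scale = R/||x|| = 3/6.882381 = 0.435896, proj(x) = scale * x
proj(x) = [-2.926475, -0.660121]
Step 3: Dot product.
a^T * proj(x) = 1*(-2.926475) - 2*(-0.660121) = -1.6062


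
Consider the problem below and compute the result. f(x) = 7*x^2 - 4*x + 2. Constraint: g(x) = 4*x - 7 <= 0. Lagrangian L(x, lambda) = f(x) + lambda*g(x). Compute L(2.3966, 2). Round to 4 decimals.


Step 1: Evaluate f(x).
f(2.3966) = 7*2.3966^2 - 4*2.3966 + 2 = 32.6194
Step 2: Evaluate g(x).
g(2.3966) = 4*2.3966 - 7 = 2.5864
Step 3: Compute Lagrangian.
L = 32.6194 + 2*2.5864 = 37.7922


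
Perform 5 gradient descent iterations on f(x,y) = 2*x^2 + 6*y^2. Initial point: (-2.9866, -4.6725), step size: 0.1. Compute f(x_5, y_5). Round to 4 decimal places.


Gradient descent on f(x,y) = 2*x^2 + 6*y^2.
Starting point: (-2.9866, -4.6725), alpha = 0.1
Step 1: grad_x = 2*2*-2.9866 = -11.9464, grad_y = 2*6*-4.6725 = -56.07
  x_1 = -2.9866 - 0.1*-11.9464 = -1.792
  y_1 = -4.6725 - 0.1*-56.07 = 0.9345
Step 2: grad_x = 2*2*-1.792 = -7.1678, grad_y = 2*6*0.9345 = 11.214
  x_2 = -1.792 - 0.1*-7.1678 = -1.0752
  y_2 = 0.9345 - 0.1*11.214 = -0.1869
Step 3: grad_x = 2*2*-1.0752 = -4.3007, grad_y = 2*6*-0.1869 = -2.2428
  x_3 = -1.0752 - 0.1*-4.3007 = -0.6451
  y_3 = -0.1869 - 0.1*-2.2428 = 0.0374
Step 4: grad_x = 2*2*-0.6451 = -2.5804, grad_y = 2*6*0.0374 = 0.4486
  x_4 = -0.6451 - 0.1*-2.5804 = -0.3871
  y_4 = 0.0374 - 0.1*0.4486 = -0.0075
Step 5: grad_x = 2*2*-0.3871 = -1.5483, grad_y = 2*6*-0.0075 = -0.0897
  x_5 = -0.3871 - 0.1*-1.5483 = -0.2322
  y_5 = -0.0075 - 0.1*-0.0897 = 0.0015
f(-0.2322, 0.0015) = 2*(-0.2322)^2 + 6*0.0015^2 = 0.1079


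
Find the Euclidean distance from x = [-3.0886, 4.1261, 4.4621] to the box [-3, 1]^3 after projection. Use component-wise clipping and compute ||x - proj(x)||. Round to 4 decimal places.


Project each component onto [-3, 1].
clip(-3.0886) = -3.0, clip(4.1261) = 1.0, clip(4.4621) = 1.0
Projection = [-3.0, 1.0, 1.0]
Squared diffs: [0.0078, 9.7725, 11.9861]
Distance = sqrt(21.7664) = 4.6655


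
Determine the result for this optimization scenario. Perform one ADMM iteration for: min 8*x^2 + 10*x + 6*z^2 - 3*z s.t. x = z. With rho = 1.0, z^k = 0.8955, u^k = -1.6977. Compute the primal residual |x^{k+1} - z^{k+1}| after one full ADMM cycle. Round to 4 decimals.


ADMM iteration with rho = 1.0, z^k = 0.8955, u^k = -1.6977
Step 1: x-update.
Minimize 8*x^2 + 10*x + (1.0/2)*(x - 0.8955 - 1.6977)^2
FOC: (2*8 + 1.0)*x = -10 + 1.0*(0.8955 + 1.6977)
x^{k+1} = -0.4357
Step 2: z-update.
Minimize 6*z^2 - 3*z + (1.0/2)*(-0.4357 - z - 1.6977)^2
FOC: (2*6 + 1.0)*z = 3 + 1.0*(-0.4357 - 1.6977)
z^{k+1} = 0.0667
Step 3: u-update.
u^{k+1} = -1.6977 - 0.4357 - 0.0667 = -2.2001
Step 4: Primal residual = |-0.4357 - 0.0667| = 0.5024


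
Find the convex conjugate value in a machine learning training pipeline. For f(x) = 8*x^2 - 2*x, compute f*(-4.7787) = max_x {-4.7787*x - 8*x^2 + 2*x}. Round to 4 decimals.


f*(y) = sup_x {y*x - a*x^2 - b*x} = sup_x {(y-b)*x - a*x^2}
FOC: (y - b) - 2a*x = 0 => x* = (y - b)/(2a)
x* = (-4.7787 + 2)/(2*8) = -0.1737
f*(-4.7787) = (y-b)^2/(4a) = (-4.7787 + 2)^2/(4*8)
= 7.7212/32 = 0.2413
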